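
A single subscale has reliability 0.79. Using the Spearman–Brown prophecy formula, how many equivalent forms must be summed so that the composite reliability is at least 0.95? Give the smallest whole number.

6

k ≥ ρ*(1−ρ₁)/(ρ₁(1−ρ*)) = 0.95·0.21 / (0.79·0.05) = 5.051.
Smallest integer k = 6.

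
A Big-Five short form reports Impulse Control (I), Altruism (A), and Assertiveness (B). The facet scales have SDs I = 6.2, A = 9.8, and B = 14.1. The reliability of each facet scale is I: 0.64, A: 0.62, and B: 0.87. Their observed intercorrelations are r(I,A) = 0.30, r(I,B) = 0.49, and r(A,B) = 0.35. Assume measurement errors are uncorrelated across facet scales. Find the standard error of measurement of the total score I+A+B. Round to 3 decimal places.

8.728

Var(total) = 333.29 + 218.854 = 552.144.
True-score variance = 257.111 + 218.854 = 475.965, so reliability = 0.8620.
Error variance = 552.144 − 475.965 = 76.1789; SEM = √76.1789 = 8.728.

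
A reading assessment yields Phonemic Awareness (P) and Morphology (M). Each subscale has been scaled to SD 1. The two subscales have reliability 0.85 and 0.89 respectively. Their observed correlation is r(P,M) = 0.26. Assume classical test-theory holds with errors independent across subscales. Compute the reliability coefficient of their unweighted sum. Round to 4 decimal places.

Var(P+M) = 2 + 2·[0.26] = 2 + 0.52 = 2.52.
With uncorrelated errors the cross-covariances are all true-score covariance, so they carry over unchanged; only the diagonal terms shrink to ρᵢσᵢ².
True-score variance = [0.85 + 0.89] + 0.52 = 1.74 + 0.52 = 2.26.
Reliability = 2.26 / 2.52 = 0.8968.

0.8968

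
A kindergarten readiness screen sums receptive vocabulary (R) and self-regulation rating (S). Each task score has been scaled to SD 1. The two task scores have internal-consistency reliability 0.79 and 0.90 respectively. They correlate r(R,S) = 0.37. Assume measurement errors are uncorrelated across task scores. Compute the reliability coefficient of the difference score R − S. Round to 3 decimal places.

Var(R−S) = 1 + 1 − 2·0.37 = 2 − 0.74 = 1.26.
With uncorrelated errors the cross-covariances are all true-score covariance, so they carry over unchanged; only the diagonal terms shrink to ρᵢσᵢ².
True-score variance = [0.79 + 0.90] − 0.74 = 1.69 − 0.74 = 0.95.
Reliability = 0.95 / 1.26 = 0.754.

0.754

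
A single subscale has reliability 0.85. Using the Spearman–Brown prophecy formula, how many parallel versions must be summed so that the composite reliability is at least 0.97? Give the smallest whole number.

6

k ≥ ρ*(1−ρ₁)/(ρ₁(1−ρ*)) = 0.97·0.15 / (0.85·0.03) = 5.706.
Smallest integer k = 6.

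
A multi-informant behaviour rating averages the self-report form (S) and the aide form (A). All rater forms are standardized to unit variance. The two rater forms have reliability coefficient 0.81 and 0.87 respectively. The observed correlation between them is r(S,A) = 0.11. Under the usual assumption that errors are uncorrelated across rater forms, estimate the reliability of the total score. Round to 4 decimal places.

Var(S+A) = 2 + 2·[0.11] = 2 + 0.22 = 2.22.
Because errors are independent across components, Cov(Tᵢ,Tⱼ) = Cov(Xᵢ,Xⱼ); the off-diagonal part of the true-score variance is the same as above.
True-score variance = [0.81 + 0.87] + 0.22 = 1.68 + 0.22 = 1.9.
Reliability = 1.9 / 2.22 = 0.8559.

0.8559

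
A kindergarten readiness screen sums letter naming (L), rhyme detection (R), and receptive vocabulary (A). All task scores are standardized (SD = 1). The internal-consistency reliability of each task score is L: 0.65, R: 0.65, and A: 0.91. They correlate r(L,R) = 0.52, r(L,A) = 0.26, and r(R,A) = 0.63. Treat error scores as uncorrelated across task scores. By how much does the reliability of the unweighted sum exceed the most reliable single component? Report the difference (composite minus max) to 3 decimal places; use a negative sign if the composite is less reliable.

-0.046

Var(sum) = 3 + 2.82 = 5.82; true-score variance = 2.21 + 2.82 = 5.03; composite reliability = 0.8643.
Max component reliability = 0.9100.
Difference = 0.8643 − 0.9100 = -0.046.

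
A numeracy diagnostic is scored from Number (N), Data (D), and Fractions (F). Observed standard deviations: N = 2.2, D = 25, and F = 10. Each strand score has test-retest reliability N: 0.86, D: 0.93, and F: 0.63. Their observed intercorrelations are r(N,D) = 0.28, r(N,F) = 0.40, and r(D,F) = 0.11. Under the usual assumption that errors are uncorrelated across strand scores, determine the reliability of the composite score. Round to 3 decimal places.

Var(N+D+F) = 2.2² + 25² + 10² + 2·[2.2·25·0.28 + 2.2·10·0.40 + 25·10·0.11] = 729.84 + 103.4 = 833.24.
Because errors are independent across components, Cov(Tᵢ,Tⱼ) = Cov(Xᵢ,Xⱼ); the off-diagonal part of the true-score variance is the same as above.
True-score variance = [2.2²·0.86 + 25²·0.93 + 10²·0.63] + 103.4 = 648.412 + 103.4 = 751.812.
Reliability = 751.812 / 833.24 = 0.902.

0.902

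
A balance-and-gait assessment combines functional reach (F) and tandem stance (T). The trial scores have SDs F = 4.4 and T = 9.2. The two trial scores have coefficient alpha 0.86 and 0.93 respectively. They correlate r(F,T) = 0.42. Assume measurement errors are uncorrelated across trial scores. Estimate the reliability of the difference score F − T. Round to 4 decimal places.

Var(F−T) = 4.4² + 9.2² − 2·4.4·9.2·0.42 = 104 − 34.0032 = 69.9968.
Because errors are independent across components, Cov(Tᵢ,Tⱼ) = Cov(Xᵢ,Xⱼ); the off-diagonal part of the true-score variance is the same as above.
True-score variance = [4.4²·0.86 + 9.2²·0.93] − 34.0032 = 95.3648 − 34.0032 = 61.3616.
Reliability = 61.3616 / 69.9968 = 0.8766.

0.8766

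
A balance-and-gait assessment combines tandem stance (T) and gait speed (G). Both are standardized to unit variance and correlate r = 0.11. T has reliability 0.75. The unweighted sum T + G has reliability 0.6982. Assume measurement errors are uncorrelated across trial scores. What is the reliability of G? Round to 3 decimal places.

0.580

Var(T+G) = 2 + 2·0.11 = 2.220.
True-score variance = ρ_T + ρ_G + 2·0.11, so 0.6982 = (0.75 + ρ_G + 0.22) / 2.220.
ρ_G = 0.6982·2.220 − 0.75 − 0.22 = 0.580.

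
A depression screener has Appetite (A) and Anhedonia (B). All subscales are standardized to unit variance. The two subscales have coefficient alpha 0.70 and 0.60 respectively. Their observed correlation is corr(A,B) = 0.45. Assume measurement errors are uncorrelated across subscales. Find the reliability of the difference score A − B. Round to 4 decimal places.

0.3636

Var(A−B) = 1 + 1 − 2·0.45 = 2 − 0.9 = 1.1.
Because errors are independent across components, Cov(Tᵢ,Tⱼ) = Cov(Xᵢ,Xⱼ); the off-diagonal part of the true-score variance is the same as above.
True-score variance = [0.70 + 0.60] − 0.9 = 1.3 − 0.9 = 0.4.
Reliability = 0.4 / 1.1 = 0.3636.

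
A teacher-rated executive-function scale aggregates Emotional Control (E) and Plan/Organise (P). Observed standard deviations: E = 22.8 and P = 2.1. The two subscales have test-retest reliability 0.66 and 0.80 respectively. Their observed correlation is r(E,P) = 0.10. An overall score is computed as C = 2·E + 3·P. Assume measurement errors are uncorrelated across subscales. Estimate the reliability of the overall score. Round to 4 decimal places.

0.6715

Var(C) = 2²·22.8² + 3²·2.1² + 2·[6·22.8·2.1·0.10] = 2119.05 + 57.456 = 2176.51.
With uncorrelated errors the cross-covariances are all true-score covariance, so they carry over unchanged; only the diagonal terms shrink to ρᵢσᵢ².
True-score variance = [2²·22.8²·0.66 + 3²·2.1²·0.80] + 57.456 = 1404.13 + 57.456 = 1461.59.
Reliability = 1461.59 / 2176.51 = 0.6715.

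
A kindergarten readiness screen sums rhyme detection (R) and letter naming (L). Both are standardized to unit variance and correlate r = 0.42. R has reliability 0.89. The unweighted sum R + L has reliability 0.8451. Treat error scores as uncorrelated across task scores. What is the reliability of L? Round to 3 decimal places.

0.670

Var(R+L) = 2 + 2·0.42 = 2.840.
True-score variance = ρ_R + ρ_L + 2·0.42, so 0.8451 = (0.89 + ρ_L + 0.84) / 2.840.
ρ_L = 0.8451·2.840 − 0.89 − 0.84 = 0.670.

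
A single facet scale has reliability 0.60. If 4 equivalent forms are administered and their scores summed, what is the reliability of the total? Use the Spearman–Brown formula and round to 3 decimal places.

0.857

ρ_k = kρ / (1 + (k−1)ρ) = 4·0.60 / (1 + 3·0.60) = 2.400 / 2.800 = 0.857.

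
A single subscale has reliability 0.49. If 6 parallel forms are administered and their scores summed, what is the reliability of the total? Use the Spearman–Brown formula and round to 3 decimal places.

0.852

ρ_k = kρ / (1 + (k−1)ρ) = 6·0.49 / (1 + 5·0.49) = 2.940 / 3.450 = 0.852.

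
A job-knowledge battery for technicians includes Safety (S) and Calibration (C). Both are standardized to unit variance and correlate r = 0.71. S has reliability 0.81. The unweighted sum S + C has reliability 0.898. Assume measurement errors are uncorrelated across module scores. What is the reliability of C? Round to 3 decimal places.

Var(S+C) = 2 + 2·0.71 = 3.420.
True-score variance = ρ_S + ρ_C + 2·0.71, so 0.898 = (0.81 + ρ_C + 1.42) / 3.420.
ρ_C = 0.898·3.420 − 0.81 − 1.42 = 0.841.

0.841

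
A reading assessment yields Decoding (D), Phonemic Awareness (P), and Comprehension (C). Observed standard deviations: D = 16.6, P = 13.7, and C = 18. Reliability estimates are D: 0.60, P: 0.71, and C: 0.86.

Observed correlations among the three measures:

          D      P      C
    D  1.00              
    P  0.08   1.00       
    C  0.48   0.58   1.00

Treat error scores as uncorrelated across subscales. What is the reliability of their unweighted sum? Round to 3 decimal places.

0.850

Var(D+P+C) = 16.6² + 13.7² + 18² + 2·[16.6·13.7·0.08 + 16.6·18·0.48 + 13.7·18·0.58] = 787.25 + 609.291 = 1396.54.
Under uncorrelated errors the observed covariances equal the true-score covariances, so only the own-variance terms attenuate.
True-score variance = [16.6²·0.60 + 13.7²·0.71 + 18²·0.86] + 609.291 = 577.236 + 609.291 = 1186.53.
Reliability = 1186.53 / 1396.54 = 0.850.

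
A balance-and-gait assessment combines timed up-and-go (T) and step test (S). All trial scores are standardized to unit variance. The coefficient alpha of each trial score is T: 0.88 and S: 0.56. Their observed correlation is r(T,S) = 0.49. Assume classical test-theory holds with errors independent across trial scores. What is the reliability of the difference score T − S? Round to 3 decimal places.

0.451

Var(T−S) = 1 + 1 − 2·0.49 = 2 − 0.98 = 1.02.
With uncorrelated errors the cross-covariances are all true-score covariance, so they carry over unchanged; only the diagonal terms shrink to ρᵢσᵢ².
True-score variance = [0.88 + 0.56] − 0.98 = 1.44 − 0.98 = 0.46.
Reliability = 0.46 / 1.02 = 0.451.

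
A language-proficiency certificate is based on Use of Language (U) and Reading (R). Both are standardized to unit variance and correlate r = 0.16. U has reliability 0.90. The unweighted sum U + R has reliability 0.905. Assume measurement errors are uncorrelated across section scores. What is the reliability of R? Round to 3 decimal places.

Var(U+R) = 2 + 2·0.16 = 2.320.
True-score variance = ρ_U + ρ_R + 2·0.16, so 0.905 = (0.90 + ρ_R + 0.32) / 2.320.
ρ_R = 0.905·2.320 − 0.90 − 0.32 = 0.880.

0.880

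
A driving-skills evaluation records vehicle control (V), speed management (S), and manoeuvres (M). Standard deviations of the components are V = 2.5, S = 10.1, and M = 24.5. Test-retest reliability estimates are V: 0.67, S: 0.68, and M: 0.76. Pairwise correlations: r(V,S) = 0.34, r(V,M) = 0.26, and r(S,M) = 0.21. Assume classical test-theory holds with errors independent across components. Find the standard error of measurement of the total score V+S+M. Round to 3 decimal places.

Var(total) = 708.51 + 152.949 = 861.459.
True-score variance = 529.744 + 152.949 = 682.693, so reliability = 0.7925.
Error variance = 861.459 − 682.693 = 178.766; SEM = √178.766 = 13.370.

13.370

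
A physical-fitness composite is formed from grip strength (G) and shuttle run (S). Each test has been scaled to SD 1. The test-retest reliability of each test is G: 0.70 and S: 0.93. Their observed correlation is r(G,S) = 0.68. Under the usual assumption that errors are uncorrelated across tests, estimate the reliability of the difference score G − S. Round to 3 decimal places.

Var(G−S) = 1 + 1 − 2·0.68 = 2 − 1.36 = 0.64.
Because errors are independent across components, Cov(Tᵢ,Tⱼ) = Cov(Xᵢ,Xⱼ); the off-diagonal part of the true-score variance is the same as above.
True-score variance = [0.70 + 0.93] − 1.36 = 1.63 − 1.36 = 0.27.
Reliability = 0.27 / 0.64 = 0.422.

0.422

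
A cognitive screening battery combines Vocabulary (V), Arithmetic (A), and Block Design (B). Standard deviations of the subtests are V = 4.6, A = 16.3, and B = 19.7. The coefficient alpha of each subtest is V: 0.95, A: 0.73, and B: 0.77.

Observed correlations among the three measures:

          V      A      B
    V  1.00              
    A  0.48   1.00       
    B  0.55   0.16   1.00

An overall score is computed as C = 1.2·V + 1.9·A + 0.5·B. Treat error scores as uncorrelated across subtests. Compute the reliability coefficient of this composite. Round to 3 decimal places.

0.799

Var(C) = 1.2²·4.6² + 1.9²·16.3² + 0.5²·19.7² + 2·[2.28·4.6·16.3·0.48 + 0.6·4.6·19.7·0.55 + 0.95·16.3·19.7·0.16] = 1086.63 + 321.543 = 1408.18.
Under uncorrelated errors the observed covariances equal the true-score covariances, so only the own-variance terms attenuate.
True-score variance = [1.2²·4.6²·0.95 + 1.9²·16.3²·0.73 + 0.5²·19.7²·0.77] + 321.543 = 803.827 + 321.543 = 1125.37.
Reliability = 1125.37 / 1408.18 = 0.799.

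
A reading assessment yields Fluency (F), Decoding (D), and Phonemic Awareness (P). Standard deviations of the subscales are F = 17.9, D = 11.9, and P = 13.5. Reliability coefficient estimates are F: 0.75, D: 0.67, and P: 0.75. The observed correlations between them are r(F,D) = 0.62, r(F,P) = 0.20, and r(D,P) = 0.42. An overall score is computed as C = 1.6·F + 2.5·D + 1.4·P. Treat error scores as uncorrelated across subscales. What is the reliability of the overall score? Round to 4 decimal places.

Var(C) = 1.6²·17.9² + 2.5²·11.9² + 1.4²·13.5² + 2·[4·17.9·11.9·0.62 + 2.24·17.9·13.5·0.20 + 3.5·11.9·13.5·0.42] = 2062.52 + 1745.36 = 3807.88.
Under uncorrelated errors the observed covariances equal the true-score covariances, so only the own-variance terms attenuate.
True-score variance = [1.6²·17.9²·0.75 + 2.5²·11.9²·0.67 + 1.4²·13.5²·0.75] + 1745.36 = 1476.09 + 1745.36 = 3221.45.
Reliability = 3221.45 / 3807.88 = 0.8460.

0.8460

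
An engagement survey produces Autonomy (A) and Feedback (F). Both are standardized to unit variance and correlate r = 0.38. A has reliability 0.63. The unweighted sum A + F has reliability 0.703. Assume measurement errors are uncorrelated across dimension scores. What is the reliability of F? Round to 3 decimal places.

Var(A+F) = 2 + 2·0.38 = 2.760.
True-score variance = ρ_A + ρ_F + 2·0.38, so 0.703 = (0.63 + ρ_F + 0.76) / 2.760.
ρ_F = 0.703·2.760 − 0.63 − 0.76 = 0.550.

0.550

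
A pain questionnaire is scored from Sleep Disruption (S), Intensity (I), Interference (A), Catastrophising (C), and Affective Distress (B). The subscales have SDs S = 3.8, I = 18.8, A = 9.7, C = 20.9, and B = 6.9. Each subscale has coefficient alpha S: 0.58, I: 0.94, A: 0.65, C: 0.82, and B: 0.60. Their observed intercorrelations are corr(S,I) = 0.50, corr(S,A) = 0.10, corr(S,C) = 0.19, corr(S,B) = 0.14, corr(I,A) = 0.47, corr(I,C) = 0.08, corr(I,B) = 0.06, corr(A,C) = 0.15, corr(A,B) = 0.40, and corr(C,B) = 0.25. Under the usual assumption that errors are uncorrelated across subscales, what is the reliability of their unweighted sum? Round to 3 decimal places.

Var(S+I+A+C+B) = 3.8² + 18.8² + 9.7² + 20.9² + 6.9² + 2·[3.8·18.8·0.50 + 3.8·9.7·0.10 + 3.8·20.9·0.19 + 3.8·6.9·0.14 + 18.8·9.7·0.47 + 18.8·20.9·0.08 + 18.8·6.9·0.06 + 9.7·20.9·0.15 + 9.7·6.9·0.40 + 20.9·6.9·0.25] = 946.39 + 552.653 = 1499.04.
Because errors are independent across components, Cov(Tᵢ,Tⱼ) = Cov(Xᵢ,Xⱼ); the off-diagonal part of the true-score variance is the same as above.
True-score variance = [3.8²·0.58 + 18.8²·0.94 + 9.7²·0.65 + 20.9²·0.82 + 6.9²·0.60] + 552.653 = 788.517 + 552.653 = 1341.17.
Reliability = 1341.17 / 1499.04 = 0.895.

0.895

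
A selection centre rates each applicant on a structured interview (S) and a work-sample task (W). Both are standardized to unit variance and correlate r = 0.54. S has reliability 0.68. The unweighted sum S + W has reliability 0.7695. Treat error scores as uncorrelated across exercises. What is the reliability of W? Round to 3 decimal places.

Var(S+W) = 2 + 2·0.54 = 3.080.
True-score variance = ρ_S + ρ_W + 2·0.54, so 0.7695 = (0.68 + ρ_W + 1.08) / 3.080.
ρ_W = 0.7695·3.080 − 0.68 − 1.08 = 0.610.

0.610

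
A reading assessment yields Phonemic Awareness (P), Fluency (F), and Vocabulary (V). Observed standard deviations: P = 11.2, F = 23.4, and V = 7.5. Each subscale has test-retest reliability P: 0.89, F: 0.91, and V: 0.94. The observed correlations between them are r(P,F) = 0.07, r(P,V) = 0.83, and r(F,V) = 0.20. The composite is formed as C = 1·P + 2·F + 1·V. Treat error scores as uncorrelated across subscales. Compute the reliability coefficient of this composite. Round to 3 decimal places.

Var(C) = 11.2² + 2²·23.4² + 7.5² + 2·[2·11.2·23.4·0.07 + 11.2·7.5·0.83 + 2·23.4·7.5·0.20] = 2371.93 + 353.222 = 2725.15.
With uncorrelated errors the cross-covariances are all true-score covariance, so they carry over unchanged; only the diagonal terms shrink to ρᵢσᵢ².
True-score variance = [11.2²·0.89 + 2²·23.4²·0.91 + 7.5²·0.94] + 353.222 = 2157.63 + 353.222 = 2510.86.
Reliability = 2510.86 / 2725.15 = 0.921.

0.921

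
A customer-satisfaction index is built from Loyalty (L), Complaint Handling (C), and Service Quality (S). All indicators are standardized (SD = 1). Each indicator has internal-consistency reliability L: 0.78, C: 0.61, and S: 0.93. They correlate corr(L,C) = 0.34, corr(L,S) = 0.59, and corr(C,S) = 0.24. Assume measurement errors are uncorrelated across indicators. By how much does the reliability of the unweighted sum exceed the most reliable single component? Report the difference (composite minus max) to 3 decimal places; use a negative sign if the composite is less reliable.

-0.057

Var(sum) = 3 + 2.34 = 5.34; true-score variance = 2.32 + 2.34 = 4.66; composite reliability = 0.8727.
Max component reliability = 0.9300.
Difference = 0.8727 − 0.9300 = -0.057.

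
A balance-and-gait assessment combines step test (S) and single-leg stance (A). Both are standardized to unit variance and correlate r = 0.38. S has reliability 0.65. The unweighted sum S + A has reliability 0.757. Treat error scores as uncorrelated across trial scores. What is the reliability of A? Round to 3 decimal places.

Var(S+A) = 2 + 2·0.38 = 2.760.
True-score variance = ρ_S + ρ_A + 2·0.38, so 0.757 = (0.65 + ρ_A + 0.76) / 2.760.
ρ_A = 0.757·2.760 − 0.65 − 0.76 = 0.679.

0.679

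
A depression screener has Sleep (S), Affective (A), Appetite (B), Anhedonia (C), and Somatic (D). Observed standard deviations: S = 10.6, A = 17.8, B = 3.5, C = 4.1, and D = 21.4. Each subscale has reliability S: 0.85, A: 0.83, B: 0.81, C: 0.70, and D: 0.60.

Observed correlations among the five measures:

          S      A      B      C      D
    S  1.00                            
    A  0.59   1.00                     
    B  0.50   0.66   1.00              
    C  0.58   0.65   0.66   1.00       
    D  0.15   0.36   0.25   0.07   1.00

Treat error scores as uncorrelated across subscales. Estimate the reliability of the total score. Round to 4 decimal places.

0.8560

Var(S+A+B+C+D) = 10.6² + 17.8² + 3.5² + 4.1² + 21.4² + 2·[10.6·17.8·0.59 + 10.6·3.5·0.50 + 10.6·4.1·0.58 + 10.6·21.4·0.15 + 17.8·3.5·0.66 + 17.8·4.1·0.65 + 17.8·21.4·0.36 + 3.5·4.1·0.66 + 3.5·21.4·0.25 + 4.1·21.4·0.07] = 916.22 + 898.256 = 1814.48.
Because errors are independent across components, Cov(Tᵢ,Tⱼ) = Cov(Xᵢ,Xⱼ); the off-diagonal part of the true-score variance is the same as above.
True-score variance = [10.6²·0.85 + 17.8²·0.83 + 3.5²·0.81 + 4.1²·0.70 + 21.4²·0.60] + 898.256 = 654.949 + 898.256 = 1553.2.
Reliability = 1553.2 / 1814.48 = 0.8560.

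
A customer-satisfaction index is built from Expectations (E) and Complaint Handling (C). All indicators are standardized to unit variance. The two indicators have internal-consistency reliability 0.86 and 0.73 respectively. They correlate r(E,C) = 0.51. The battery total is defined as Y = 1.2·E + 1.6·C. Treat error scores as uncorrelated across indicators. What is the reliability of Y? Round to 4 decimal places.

0.8502

Var(Y) = 1.2² + 1.6² + 2·[1.92·0.51] = 4 + 1.9584 = 5.9584.
Under uncorrelated errors the observed covariances equal the true-score covariances, so only the own-variance terms attenuate.
True-score variance = [1.2²·0.86 + 1.6²·0.73] + 1.9584 = 3.1072 + 1.9584 = 5.0656.
Reliability = 5.0656 / 5.9584 = 0.8502.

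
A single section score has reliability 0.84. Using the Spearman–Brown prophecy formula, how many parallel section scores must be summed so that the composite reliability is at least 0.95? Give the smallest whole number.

k ≥ ρ*(1−ρ₁)/(ρ₁(1−ρ*)) = 0.95·0.16 / (0.84·0.05) = 3.619.
Smallest integer k = 4.

4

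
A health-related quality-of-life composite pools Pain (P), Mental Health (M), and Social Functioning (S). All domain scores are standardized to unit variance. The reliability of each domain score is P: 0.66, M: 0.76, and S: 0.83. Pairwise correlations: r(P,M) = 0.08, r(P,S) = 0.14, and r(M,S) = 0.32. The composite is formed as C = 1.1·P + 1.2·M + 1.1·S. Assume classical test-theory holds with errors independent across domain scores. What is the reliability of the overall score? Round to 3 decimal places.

Var(C) = 1.1² + 1.2² + 1.1² + 2·[1.32·0.08 + 1.21·0.14 + 1.32·0.32] = 3.86 + 1.3948 = 5.2548.
Under uncorrelated errors the observed covariances equal the true-score covariances, so only the own-variance terms attenuate.
True-score variance = [1.1²·0.66 + 1.2²·0.76 + 1.1²·0.83] + 1.3948 = 2.8973 + 1.3948 = 4.2921.
Reliability = 4.2921 / 5.2548 = 0.817.

0.817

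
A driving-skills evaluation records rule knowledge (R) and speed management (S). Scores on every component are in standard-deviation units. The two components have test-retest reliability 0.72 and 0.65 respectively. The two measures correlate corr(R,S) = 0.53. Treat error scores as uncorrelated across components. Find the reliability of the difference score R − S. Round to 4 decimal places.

Var(R−S) = 1 + 1 − 2·0.53 = 2 − 1.06 = 0.94.
Under uncorrelated errors the observed covariances equal the true-score covariances, so only the own-variance terms attenuate.
True-score variance = [0.72 + 0.65] − 1.06 = 1.37 − 1.06 = 0.31.
Reliability = 0.31 / 0.94 = 0.3298.

0.3298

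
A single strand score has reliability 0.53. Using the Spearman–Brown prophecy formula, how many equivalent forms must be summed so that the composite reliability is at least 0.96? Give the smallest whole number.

k ≥ ρ*(1−ρ₁)/(ρ₁(1−ρ*)) = 0.96·0.47 / (0.53·0.04) = 21.283.
Smallest integer k = 22.

22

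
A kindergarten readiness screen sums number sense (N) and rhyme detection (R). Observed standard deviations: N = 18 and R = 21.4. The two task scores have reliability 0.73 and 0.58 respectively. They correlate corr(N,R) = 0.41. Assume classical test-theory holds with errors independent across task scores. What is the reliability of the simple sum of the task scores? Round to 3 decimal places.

0.745

Var(N+R) = 18² + 21.4² + 2·[18·21.4·0.41] = 781.96 + 315.864 = 1097.82.
Under uncorrelated errors the observed covariances equal the true-score covariances, so only the own-variance terms attenuate.
True-score variance = [18²·0.73 + 21.4²·0.58] + 315.864 = 502.137 + 315.864 = 818.001.
Reliability = 818.001 / 1097.82 = 0.745.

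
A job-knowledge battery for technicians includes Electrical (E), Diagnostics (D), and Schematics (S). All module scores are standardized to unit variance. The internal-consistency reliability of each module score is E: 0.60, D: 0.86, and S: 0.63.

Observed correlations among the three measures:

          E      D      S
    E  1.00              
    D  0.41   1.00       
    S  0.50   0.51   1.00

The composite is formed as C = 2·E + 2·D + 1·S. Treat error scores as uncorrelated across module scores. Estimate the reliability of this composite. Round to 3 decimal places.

0.845

Var(C) = 2² + 2² + 1 + 2·[4·0.41 + 2·0.50 + 2·0.51] = 9 + 7.32 = 16.32.
Under uncorrelated errors the observed covariances equal the true-score covariances, so only the own-variance terms attenuate.
True-score variance = [2²·0.60 + 2²·0.86 + 0.63] + 7.32 = 6.47 + 7.32 = 13.79.
Reliability = 13.79 / 16.32 = 0.845.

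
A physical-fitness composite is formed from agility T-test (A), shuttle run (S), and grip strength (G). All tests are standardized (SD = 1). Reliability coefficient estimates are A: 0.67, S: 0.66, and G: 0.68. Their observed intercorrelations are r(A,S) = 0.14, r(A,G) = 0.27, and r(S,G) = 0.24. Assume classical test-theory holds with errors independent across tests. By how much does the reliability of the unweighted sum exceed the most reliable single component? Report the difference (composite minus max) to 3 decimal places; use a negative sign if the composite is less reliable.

0.090

Var(sum) = 3 + 1.3 = 4.3; true-score variance = 2.01 + 1.3 = 3.31; composite reliability = 0.7698.
Max component reliability = 0.6800.
Difference = 0.7698 − 0.6800 = 0.090.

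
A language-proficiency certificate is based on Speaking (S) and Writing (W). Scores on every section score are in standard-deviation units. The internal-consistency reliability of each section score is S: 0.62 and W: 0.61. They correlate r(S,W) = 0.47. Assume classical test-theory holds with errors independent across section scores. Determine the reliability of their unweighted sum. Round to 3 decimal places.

0.738

Var(S+W) = 2 + 2·[0.47] = 2 + 0.94 = 2.94.
Under uncorrelated errors the observed covariances equal the true-score covariances, so only the own-variance terms attenuate.
True-score variance = [0.62 + 0.61] + 0.94 = 1.23 + 0.94 = 2.17.
Reliability = 2.17 / 2.94 = 0.738.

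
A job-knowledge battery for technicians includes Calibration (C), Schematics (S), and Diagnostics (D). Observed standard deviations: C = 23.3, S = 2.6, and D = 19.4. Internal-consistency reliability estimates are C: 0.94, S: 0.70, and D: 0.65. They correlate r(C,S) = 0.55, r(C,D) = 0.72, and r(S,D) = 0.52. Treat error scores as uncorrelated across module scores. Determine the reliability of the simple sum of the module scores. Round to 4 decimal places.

0.9019

Var(C+S+D) = 23.3² + 2.6² + 19.4² + 2·[23.3·2.6·0.55 + 23.3·19.4·0.72 + 2.6·19.4·0.52] = 926.01 + 770.004 = 1696.01.
Under uncorrelated errors the observed covariances equal the true-score covariances, so only the own-variance terms attenuate.
True-score variance = [23.3²·0.94 + 2.6²·0.70 + 19.4²·0.65] + 770.004 = 759.683 + 770.004 = 1529.69.
Reliability = 1529.69 / 1696.01 = 0.9019.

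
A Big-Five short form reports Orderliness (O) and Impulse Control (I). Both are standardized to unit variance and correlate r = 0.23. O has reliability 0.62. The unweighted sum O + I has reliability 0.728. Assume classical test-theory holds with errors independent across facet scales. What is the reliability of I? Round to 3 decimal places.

Var(O+I) = 2 + 2·0.23 = 2.460.
True-score variance = ρ_O + ρ_I + 2·0.23, so 0.728 = (0.62 + ρ_I + 0.46) / 2.460.
ρ_I = 0.728·2.460 − 0.62 − 0.46 = 0.711.

0.711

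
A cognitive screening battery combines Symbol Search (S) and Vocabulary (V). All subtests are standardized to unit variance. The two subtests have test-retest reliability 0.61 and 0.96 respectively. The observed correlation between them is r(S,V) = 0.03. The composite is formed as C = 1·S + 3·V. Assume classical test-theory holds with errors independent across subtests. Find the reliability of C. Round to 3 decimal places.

0.926

Var(C) = 1 + 3² + 2·[3·0.03] = 10 + 0.18 = 10.18.
Under uncorrelated errors the observed covariances equal the true-score covariances, so only the own-variance terms attenuate.
True-score variance = [0.61 + 3²·0.96] + 0.18 = 9.25 + 0.18 = 9.43.
Reliability = 9.43 / 10.18 = 0.926.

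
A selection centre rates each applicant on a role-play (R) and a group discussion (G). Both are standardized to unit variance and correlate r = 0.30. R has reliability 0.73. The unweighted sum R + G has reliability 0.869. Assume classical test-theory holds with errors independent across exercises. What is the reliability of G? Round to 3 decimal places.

Var(R+G) = 2 + 2·0.30 = 2.600.
True-score variance = ρ_R + ρ_G + 2·0.30, so 0.869 = (0.73 + ρ_G + 0.60) / 2.600.
ρ_G = 0.869·2.600 − 0.73 − 0.60 = 0.929.

0.929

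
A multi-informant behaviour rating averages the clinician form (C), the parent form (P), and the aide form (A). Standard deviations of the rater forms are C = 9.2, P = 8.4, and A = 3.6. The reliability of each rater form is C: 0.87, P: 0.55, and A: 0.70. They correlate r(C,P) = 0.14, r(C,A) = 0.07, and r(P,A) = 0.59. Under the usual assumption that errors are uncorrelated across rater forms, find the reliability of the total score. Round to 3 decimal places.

Var(C+P+A) = 9.2² + 8.4² + 3.6² + 2·[9.2·8.4·0.14 + 9.2·3.6·0.07 + 8.4·3.6·0.59] = 168.16 + 61.9584 = 230.118.
Under uncorrelated errors the observed covariances equal the true-score covariances, so only the own-variance terms attenuate.
True-score variance = [9.2²·0.87 + 8.4²·0.55 + 3.6²·0.70] + 61.9584 = 121.517 + 61.9584 = 183.475.
Reliability = 183.475 / 230.118 = 0.797.

0.797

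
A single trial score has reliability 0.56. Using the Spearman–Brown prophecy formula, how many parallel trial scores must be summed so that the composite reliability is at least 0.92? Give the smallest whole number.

10

k ≥ ρ*(1−ρ₁)/(ρ₁(1−ρ*)) = 0.92·0.44 / (0.56·0.08) = 9.036.
Smallest integer k = 10.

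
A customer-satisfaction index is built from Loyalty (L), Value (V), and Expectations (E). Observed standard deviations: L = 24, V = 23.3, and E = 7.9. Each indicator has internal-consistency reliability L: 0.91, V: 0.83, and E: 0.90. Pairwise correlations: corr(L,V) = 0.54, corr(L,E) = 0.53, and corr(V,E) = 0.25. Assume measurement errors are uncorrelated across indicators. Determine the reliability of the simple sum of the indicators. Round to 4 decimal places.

Var(L+V+E) = 24² + 23.3² + 7.9² + 2·[24·23.3·0.54 + 24·7.9·0.53 + 23.3·7.9·0.25] = 1181.3 + 896.947 = 2078.25.
Under uncorrelated errors the observed covariances equal the true-score covariances, so only the own-variance terms attenuate.
True-score variance = [24²·0.91 + 23.3²·0.83 + 7.9²·0.90] + 896.947 = 1030.93 + 896.947 = 1927.87.
Reliability = 1927.87 / 2078.25 = 0.9276.

0.9276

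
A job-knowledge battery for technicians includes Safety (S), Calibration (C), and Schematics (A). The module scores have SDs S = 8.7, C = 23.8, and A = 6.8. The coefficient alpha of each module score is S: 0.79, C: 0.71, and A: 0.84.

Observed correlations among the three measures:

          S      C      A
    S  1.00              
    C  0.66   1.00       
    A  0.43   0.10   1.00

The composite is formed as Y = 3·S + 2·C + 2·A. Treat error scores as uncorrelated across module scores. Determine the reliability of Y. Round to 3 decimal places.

0.841

Var(Y) = 3²·8.7² + 2²·23.8² + 2²·6.8² + 2·[6·8.7·23.8·0.66 + 6·8.7·6.8·0.43 + 4·23.8·6.8·0.10] = 3131.93 + 2074.65 = 5206.58.
Under uncorrelated errors the observed covariances equal the true-score covariances, so only the own-variance terms attenuate.
True-score variance = [3²·8.7²·0.79 + 2²·23.8²·0.71 + 2²·6.8²·0.84] + 2074.65 = 2302.21 + 2074.65 = 4376.86.
Reliability = 4376.86 / 5206.58 = 0.841.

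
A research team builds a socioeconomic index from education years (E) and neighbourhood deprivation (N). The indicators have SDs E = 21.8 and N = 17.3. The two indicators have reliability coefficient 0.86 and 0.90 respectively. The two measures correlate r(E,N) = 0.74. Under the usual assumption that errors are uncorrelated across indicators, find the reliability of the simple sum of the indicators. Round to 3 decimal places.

Var(E+N) = 21.8² + 17.3² + 2·[21.8·17.3·0.74] = 774.53 + 558.167 = 1332.7.
With uncorrelated errors the cross-covariances are all true-score covariance, so they carry over unchanged; only the diagonal terms shrink to ρᵢσᵢ².
True-score variance = [21.8²·0.86 + 17.3²·0.90] + 558.167 = 678.067 + 558.167 = 1236.23.
Reliability = 1236.23 / 1332.7 = 0.928.

0.928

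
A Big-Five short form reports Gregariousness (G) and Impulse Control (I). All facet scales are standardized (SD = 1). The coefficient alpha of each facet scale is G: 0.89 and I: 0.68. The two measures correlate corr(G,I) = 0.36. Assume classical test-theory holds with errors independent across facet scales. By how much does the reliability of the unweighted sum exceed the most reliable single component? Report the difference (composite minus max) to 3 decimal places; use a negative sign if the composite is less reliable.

-0.048

Var(sum) = 2 + 0.72 = 2.72; true-score variance = 1.57 + 0.72 = 2.29; composite reliability = 0.8419.
Max component reliability = 0.8900.
Difference = 0.8419 − 0.8900 = -0.048.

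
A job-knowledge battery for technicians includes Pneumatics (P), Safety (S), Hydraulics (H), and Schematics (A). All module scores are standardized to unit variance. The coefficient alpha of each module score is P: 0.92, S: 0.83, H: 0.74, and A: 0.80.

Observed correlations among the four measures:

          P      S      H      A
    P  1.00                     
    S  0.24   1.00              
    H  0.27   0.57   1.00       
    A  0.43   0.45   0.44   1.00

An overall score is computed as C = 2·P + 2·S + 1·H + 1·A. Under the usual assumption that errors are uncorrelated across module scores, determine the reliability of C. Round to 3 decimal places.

0.926

Var(C) = 2² + 2² + 1 + 1 + 2·[4·0.24 + 2·0.27 + 2·0.43 + 2·0.57 + 2·0.45 + 0.44] = 10 + 9.68 = 19.68.
With uncorrelated errors the cross-covariances are all true-score covariance, so they carry over unchanged; only the diagonal terms shrink to ρᵢσᵢ².
True-score variance = [2²·0.92 + 2²·0.83 + 0.74 + 0.80] + 9.68 = 8.54 + 9.68 = 18.22.
Reliability = 18.22 / 19.68 = 0.926.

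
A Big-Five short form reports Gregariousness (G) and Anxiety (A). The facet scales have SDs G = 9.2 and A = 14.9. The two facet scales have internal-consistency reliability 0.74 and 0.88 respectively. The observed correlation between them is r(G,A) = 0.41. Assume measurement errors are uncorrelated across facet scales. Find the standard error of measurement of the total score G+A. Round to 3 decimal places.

6.975

Var(total) = 306.65 + 112.406 = 419.056.
True-score variance = 258.002 + 112.406 = 370.408, so reliability = 0.8839.
Error variance = 419.056 − 370.408 = 48.6476; SEM = √48.6476 = 6.975.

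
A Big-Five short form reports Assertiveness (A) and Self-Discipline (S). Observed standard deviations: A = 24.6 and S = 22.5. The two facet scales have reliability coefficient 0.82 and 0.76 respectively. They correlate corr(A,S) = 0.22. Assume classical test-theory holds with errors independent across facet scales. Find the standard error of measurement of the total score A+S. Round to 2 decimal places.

15.18

Var(total) = 1111.41 + 243.54 = 1354.95.
True-score variance = 880.981 + 243.54 = 1124.52, so reliability = 0.8299.
Error variance = 1354.95 − 1124.52 = 230.429; SEM = √230.429 = 15.18.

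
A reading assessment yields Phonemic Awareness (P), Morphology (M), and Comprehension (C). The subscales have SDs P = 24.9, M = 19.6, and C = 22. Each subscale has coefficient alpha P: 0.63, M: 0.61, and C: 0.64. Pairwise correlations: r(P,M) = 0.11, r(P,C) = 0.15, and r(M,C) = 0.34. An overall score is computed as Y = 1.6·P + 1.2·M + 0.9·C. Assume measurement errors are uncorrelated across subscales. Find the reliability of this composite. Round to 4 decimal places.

0.7132

Var(Y) = 1.6²·24.9² + 1.2²·19.6² + 0.9²·22² + 2·[1.92·24.9·19.6·0.11 + 1.44·24.9·22·0.15 + 1.08·19.6·22·0.34] = 2532.46 + 759.471 = 3291.93.
Because errors are independent across components, Cov(Tᵢ,Tⱼ) = Cov(Xᵢ,Xⱼ); the off-diagonal part of the true-score variance is the same as above.
True-score variance = [1.6²·24.9²·0.63 + 1.2²·19.6²·0.61 + 0.9²·22²·0.64] + 759.471 = 1588.3 + 759.471 = 2347.77.
Reliability = 2347.77 / 3291.93 = 0.7132.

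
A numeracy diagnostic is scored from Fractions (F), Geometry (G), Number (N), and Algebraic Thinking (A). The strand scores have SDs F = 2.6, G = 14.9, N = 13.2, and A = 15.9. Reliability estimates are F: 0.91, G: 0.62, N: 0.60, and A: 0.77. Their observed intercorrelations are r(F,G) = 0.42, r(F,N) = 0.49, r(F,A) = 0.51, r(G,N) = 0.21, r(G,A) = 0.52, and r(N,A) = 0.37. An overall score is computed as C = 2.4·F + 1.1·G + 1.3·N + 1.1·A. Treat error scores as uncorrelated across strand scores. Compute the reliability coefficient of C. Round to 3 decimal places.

0.841

Var(C) = 2.4²·2.6² + 1.1²·14.9² + 1.3²·13.2² + 1.1²·15.9² + 2·[2.64·2.6·14.9·0.42 + 3.12·2.6·13.2·0.49 + 2.64·2.6·15.9·0.51 + 1.43·14.9·13.2·0.21 + 1.21·14.9·15.9·0.52 + 1.43·13.2·15.9·0.37] = 907.935 + 940.516 = 1848.45.
Under uncorrelated errors the observed covariances equal the true-score covariances, so only the own-variance terms attenuate.
True-score variance = [2.4²·2.6²·0.91 + 1.1²·14.9²·0.62 + 1.3²·13.2²·0.60 + 1.1²·15.9²·0.77] + 940.516 = 614.208 + 940.516 = 1554.72.
Reliability = 1554.72 / 1848.45 = 0.841.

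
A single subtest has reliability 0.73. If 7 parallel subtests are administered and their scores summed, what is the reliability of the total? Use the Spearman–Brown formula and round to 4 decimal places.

ρ_k = kρ / (1 + (k−1)ρ) = 7·0.73 / (1 + 6·0.73) = 5.110 / 5.380 = 0.9498.

0.9498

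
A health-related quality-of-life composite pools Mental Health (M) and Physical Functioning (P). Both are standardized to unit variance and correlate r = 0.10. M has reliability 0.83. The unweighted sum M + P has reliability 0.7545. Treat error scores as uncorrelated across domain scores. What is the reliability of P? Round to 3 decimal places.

0.630

Var(M+P) = 2 + 2·0.10 = 2.200.
True-score variance = ρ_M + ρ_P + 2·0.10, so 0.7545 = (0.83 + ρ_P + 0.20) / 2.200.
ρ_P = 0.7545·2.200 − 0.83 − 0.20 = 0.630.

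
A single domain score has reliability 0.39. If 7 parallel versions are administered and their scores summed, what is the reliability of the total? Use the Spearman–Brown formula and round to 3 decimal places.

0.817

ρ_k = kρ / (1 + (k−1)ρ) = 7·0.39 / (1 + 6·0.39) = 2.730 / 3.340 = 0.817.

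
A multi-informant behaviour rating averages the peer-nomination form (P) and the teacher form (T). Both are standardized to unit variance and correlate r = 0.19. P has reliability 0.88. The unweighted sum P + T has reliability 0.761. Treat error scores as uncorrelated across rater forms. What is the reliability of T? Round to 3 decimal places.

0.551

Var(P+T) = 2 + 2·0.19 = 2.380.
True-score variance = ρ_P + ρ_T + 2·0.19, so 0.761 = (0.88 + ρ_T + 0.38) / 2.380.
ρ_T = 0.761·2.380 − 0.88 − 0.38 = 0.551.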